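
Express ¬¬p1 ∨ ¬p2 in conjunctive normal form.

p1 ∨ ¬p2

¬¬p1 ∨ ¬p2
≡ p1 ∨ ¬p2   — double negation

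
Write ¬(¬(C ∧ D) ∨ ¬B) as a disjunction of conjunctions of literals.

C ∧ D ∧ B

¬(¬(C ∧ D) ∨ ¬B)
≡ ¬¬(C ∧ D) ∧ ¬¬B
≡ C ∧ D ∧ ¬¬B
≡ C ∧ D ∧ B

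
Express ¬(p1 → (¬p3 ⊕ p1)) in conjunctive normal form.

¬(p1 → (¬p3 ⊕ p1))
⇔ ¬(¬p1 ∨ (¬p3 ⊕ p1))   (eliminate →)
⇔ ¬(¬p1 ∨ ((¬p3 ∨ p1) ∧ ¬(¬p3 ∧ p1)))   (expand ⊕)
⇔ ¬¬p1 ∧ ¬((¬p3 ∨ p1) ∧ ¬(¬p3 ∧ p1))   (De Morgan)
⇔ p1 ∧ ¬((¬p3 ∨ p1) ∧ ¬(¬p3 ∧ p1))   (double negation)
⇔ p1 ∧ (¬(¬p3 ∨ p1) ∨ ¬¬(¬p3 ∧ p1))   (De Morgan)
⇔ p1 ∧ ((¬¬p3 ∧ ¬p1) ∨ ¬¬(¬p3 ∧ p1))   (De Morgan)
⇔ p1 ∧ ((p3 ∧ ¬p1) ∨ ¬¬(¬p3 ∧ p1))   (double negation)
⇔ p1 ∧ ((p3 ∧ ¬p1) ∨ (¬p3 ∧ p1))   (double negation)
⇔ p1 ∧ (p3 ∨ ¬p3) ∧ (p3 ∨ p1) ∧ (¬p1 ∨ ¬p3) ∧ (¬p1 ∨ p1)   (distribute ∨ over ∧)
⇔ p1 ∧ (¬p1 ∨ ¬p3)   (simplify)

p1 ∧ (¬p1 ∨ ¬p3)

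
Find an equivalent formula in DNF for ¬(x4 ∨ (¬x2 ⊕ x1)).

(¬x4 ∧ x2 ∧ ¬x1) ∨ (¬x4 ∧ x1 ∧ ¬x2)

¬(x4 ∨ (¬x2 ⊕ x1))
= ¬(x4 ∨ (¬x2 ∧ ¬x1) ∨ (¬¬x2 ∧ x1))   — expand ⊕
= ¬x4 ∧ ¬(¬x2 ∧ ¬x1) ∧ ¬(¬¬x2 ∧ x1)   — De Morgan
= ¬x4 ∧ (¬¬x2 ∨ ¬¬x1) ∧ ¬(¬¬x2 ∧ x1)   — De Morgan
= ¬x4 ∧ (x2 ∨ ¬¬x1) ∧ ¬(¬¬x2 ∧ x1)   — double negation
= ¬x4 ∧ (x2 ∨ x1) ∧ ¬(¬¬x2 ∧ x1)   — double negation
= ¬x4 ∧ (x2 ∨ x1) ∧ (¬¬¬x2 ∨ ¬x1)   — De Morgan
= ¬x4 ∧ (x2 ∨ x1) ∧ (¬x2 ∨ ¬x1)   — double negation
= (¬x4 ∧ x2 ∧ ¬x2) ∨ (¬x4 ∧ x2 ∧ ¬x1) ∨ (¬x4 ∧ x1 ∧ ¬x2) ∨ (¬x4 ∧ x1 ∧ ¬x1)   — distribute ∧ over ∨
= (¬x4 ∧ x2 ∧ ¬x1) ∨ (¬x4 ∧ x1 ∧ ¬x2)   — simplify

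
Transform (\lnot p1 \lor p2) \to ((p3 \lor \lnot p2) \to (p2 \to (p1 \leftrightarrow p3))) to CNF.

p1 \lor \lnot p3 \lor \lnot p2

(\lnot p1 \lor p2) \to ((p3 \lor \lnot p2) \to (p2 \to (p1 \leftrightarrow p3)))
⇔ \lnot (\lnot p1 \lor p2) \lor ((p3 \lor \lnot p2) \to (p2 \to (p1 \leftrightarrow p3)))   — eliminate \to
⇔ \lnot (\lnot p1 \lor p2) \lor \lnot (p3 \lor \lnot p2) \lor (p2 \to (p1 \leftrightarrow p3))   — eliminate \to
⇔ \lnot (\lnot p1 \lor p2) \lor \lnot (p3 \lor \lnot p2) \lor \lnot p2 \lor (p1 \leftrightarrow p3)   — eliminate \to
⇔ \lnot (\lnot p1 \lor p2) \lor \lnot (p3 \lor \lnot p2) \lor \lnot p2 \lor ((p1 \to p3) \land (p3 \to p1))   — eliminate \leftrightarrow
⇔ \lnot (\lnot p1 \lor p2) \lor \lnot (p3 \lor \lnot p2) \lor \lnot p2 \lor ((\lnot p1 \lor p3) \land (p3 \to p1))   — eliminate \to
⇔ \lnot (\lnot p1 \lor p2) \lor \lnot (p3 \lor \lnot p2) \lor \lnot p2 \lor ((\lnot p1 \lor p3) \land (\lnot p3 \lor p1))   — eliminate \to
⇔ (\lnot \lnot p1 \land \lnot p2) \lor \lnot (p3 \lor \lnot p2) \lor \lnot p2 \lor ((\lnot p1 \lor p3) \land (\lnot p3 \lor p1))   — De Morgan
⇔ (p1 \land \lnot p2) \lor \lnot (p3 \lor \lnot p2) \lor \lnot p2 \lor ((\lnot p1 \lor p3) \land (\lnot p3 \lor p1))   — double negation
⇔ (p1 \land \lnot p2) \lor (\lnot p3 \land \lnot \lnot p2) \lor \lnot p2 \lor ((\lnot p1 \lor p3) \land (\lnot p3 \lor p1))   — De Morgan
⇔ (p1 \land \lnot p2) \lor (\lnot p3 \land p2) \lor \lnot p2 \lor ((\lnot p1 \lor p3) \land (\lnot p3 \lor p1))   — double negation
⇔ (p1 \lor \lnot p3 \lor \lnot p2 \lor \lnot p1 \lor p3) \land (p1 \lor \lnot p3 \lor \lnot p2 \lor \lnot p3 \lor p1) \land (p1 \lor p2 \lor \lnot p2 \lor \lnot p1 \lor p3) \land (p1 \lor p2 \lor \lnot p2 \lor \lnot p3 \lor p1) \land (\lnot p2 \lor \lnot p3 \lor \lnot p2 \lor \lnot p1 \lor p3) \land (\lnot p2 \lor \lnot p3 \lor \lnot p2 \lor \lnot p3 \lor p1) \land (\lnot p2 \lor p2 \lor \lnot p2 \lor \lnot p1 \lor p3) \land (\lnot p2 \lor p2 \lor \lnot p2 \lor \lnot p3 \lor p1)   — distribute \lor over \land
⇔ p1 \lor \lnot p3 \lor \lnot p2   — simplify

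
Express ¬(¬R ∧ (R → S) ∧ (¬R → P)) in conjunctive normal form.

R ∨ ¬P

¬(¬R ∧ (R → S) ∧ (¬R → P))
≡ ¬(¬R ∧ (¬R ∨ S) ∧ (¬R → P))   [eliminate →]
≡ ¬(¬R ∧ (¬R ∨ S) ∧ (¬¬R ∨ P))   [eliminate →]
≡ ¬¬R ∨ ¬(¬R ∨ S) ∨ ¬(¬¬R ∨ P)   [De Morgan]
≡ R ∨ ¬(¬R ∨ S) ∨ ¬(¬¬R ∨ P)   [double negation]
≡ R ∨ (¬¬R ∧ ¬S) ∨ ¬(¬¬R ∨ P)   [De Morgan]
≡ R ∨ (R ∧ ¬S) ∨ ¬(¬¬R ∨ P)   [double negation]
≡ R ∨ (R ∧ ¬S) ∨ (¬¬¬R ∧ ¬P)   [De Morgan]
≡ R ∨ (R ∧ ¬S) ∨ (¬R ∧ ¬P)   [double negation]
≡ (R ∨ R ∨ ¬R) ∧ (R ∨ R ∨ ¬P) ∧ (R ∨ ¬S ∨ ¬R) ∧ (R ∨ ¬S ∨ ¬P)   [distribute ∨ over ∧]
≡ R ∨ ¬P   [simplify]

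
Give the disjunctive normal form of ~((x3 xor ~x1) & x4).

(~x3 & x1) | (~x1 & x3) | ~x4

~((x3 xor ~x1) & x4)
⇔ ~(((x3 & ~~x1) | (~x3 & ~x1)) & x4)   (expand xor)
⇔ ~((x3 & ~~x1) | (~x3 & ~x1)) | ~x4   (De Morgan)
⇔ (~(x3 & ~~x1) & ~(~x3 & ~x1)) | ~x4   (De Morgan)
⇔ ((~x3 | ~~~x1) & ~(~x3 & ~x1)) | ~x4   (De Morgan)
⇔ ((~x3 | ~x1) & ~(~x3 & ~x1)) | ~x4   (double negation)
⇔ ((~x3 | ~x1) & (~~x3 | ~~x1)) | ~x4   (De Morgan)
⇔ ((~x3 | ~x1) & (x3 | ~~x1)) | ~x4   (double negation)
⇔ ((~x3 | ~x1) & (x3 | x1)) | ~x4   (double negation)
⇔ (~x3 & x3) | (~x3 & x1) | (~x1 & x3) | (~x1 & x1) | ~x4   (distribute & over |)
⇔ (~x3 & x1) | (~x1 & x3) | ~x4   (simplify)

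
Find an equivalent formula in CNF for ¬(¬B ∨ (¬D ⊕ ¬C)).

¬(¬B ∨ (¬D ⊕ ¬C))
⇔ ¬(¬B ∨ (¬D ∨ ¬C) ∧ ¬(¬D ∧ ¬C))
⇔ ¬¬B ∧ ¬((¬D ∨ ¬C) ∧ ¬(¬D ∧ ¬C))
⇔ B ∧ ¬((¬D ∨ ¬C) ∧ ¬(¬D ∧ ¬C))
⇔ B ∧ (¬(¬D ∨ ¬C) ∨ ¬¬(¬D ∧ ¬C))
⇔ B ∧ (¬¬D ∧ ¬¬C ∨ ¬¬(¬D ∧ ¬C))
⇔ B ∧ (D ∧ ¬¬C ∨ ¬¬(¬D ∧ ¬C))
⇔ B ∧ (D ∧ C ∨ ¬¬(¬D ∧ ¬C))
⇔ B ∧ (D ∧ C ∨ ¬D ∧ ¬C)
⇔ B ∧ (D ∨ ¬D) ∧ (D ∨ ¬C) ∧ (C ∨ ¬D) ∧ (C ∨ ¬C)
⇔ B ∧ (D ∨ ¬C) ∧ (C ∨ ¬D)

B ∧ (D ∨ ¬C) ∧ (C ∨ ¬D)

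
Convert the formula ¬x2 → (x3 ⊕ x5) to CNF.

(x2 ∨ x3 ∨ x5) ∧ (x2 ∨ ¬x3 ∨ ¬x5)

¬x2 → (x3 ⊕ x5)
≡ ¬¬x2 ∨ (x3 ⊕ x5)   [eliminate →]
≡ ¬¬x2 ∨ ((x3 ∨ x5) ∧ ¬(x3 ∧ x5))   [expand ⊕]
≡ x2 ∨ ((x3 ∨ x5) ∧ ¬(x3 ∧ x5))   [double negation]
≡ x2 ∨ ((x3 ∨ x5) ∧ (¬x3 ∨ ¬x5))   [De Morgan]
≡ (x2 ∨ x3 ∨ x5) ∧ (x2 ∨ ¬x3 ∨ ¬x5)   [distribute ∨ over ∧]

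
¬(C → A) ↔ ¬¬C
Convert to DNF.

¬(C → A) ↔ ¬¬C
≡ (¬(C → A) → ¬¬C) ∧ (¬¬C → ¬(C → A))   [eliminate ↔]
≡ (¬¬(C → A) ∨ ¬¬C) ∧ (¬¬C → ¬(C → A))   [eliminate →]
≡ (¬¬(¬C ∨ A) ∨ ¬¬C) ∧ (¬¬C → ¬(C → A))   [eliminate →]
≡ (¬¬(¬C ∨ A) ∨ ¬¬C) ∧ (¬¬¬C ∨ ¬(C → A))   [eliminate →]
≡ (¬¬(¬C ∨ A) ∨ ¬¬C) ∧ (¬¬¬C ∨ ¬(¬C ∨ A))   [eliminate →]
≡ (¬C ∨ A ∨ ¬¬C) ∧ (¬¬¬C ∨ ¬(¬C ∨ A))   [double negation]
≡ (¬C ∨ A ∨ C) ∧ (¬¬¬C ∨ ¬(¬C ∨ A))   [double negation]
≡ (¬C ∨ A ∨ C) ∧ (¬C ∨ ¬(¬C ∨ A))   [double negation]
≡ (¬C ∨ A ∨ C) ∧ (¬C ∨ ¬¬C ∧ ¬A)   [De Morgan]
≡ (¬C ∨ A ∨ C) ∧ (¬C ∨ C ∧ ¬A)   [double negation]
≡ ¬C ∧ ¬C ∨ ¬C ∧ C ∧ ¬A ∨ A ∧ ¬C ∨ A ∧ C ∧ ¬A ∨ C ∧ ¬C ∨ C ∧ C ∧ ¬A   [distribute ∧ over ∨]
≡ ¬C ∨ C ∧ ¬A   [simplify]

¬C ∨ C ∧ ¬A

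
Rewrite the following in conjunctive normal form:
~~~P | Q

~P | Q

~~~P | Q
≡ ~P | Q   (double negation)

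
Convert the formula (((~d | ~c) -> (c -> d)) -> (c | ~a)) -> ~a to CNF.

(((~d | ~c) -> (c -> d)) -> (c | ~a)) -> ~a
⇔ ~(((~d | ~c) -> (c -> d)) -> (c | ~a)) | ~a   — eliminate ->
⇔ ~(~((~d | ~c) -> (c -> d)) | c | ~a) | ~a   — eliminate ->
⇔ ~(~(~(~d | ~c) | (c -> d)) | c | ~a) | ~a   — eliminate ->
⇔ ~(~(~(~d | ~c) | ~c | d) | c | ~a) | ~a   — eliminate ->
⇔ (~~(~(~d | ~c) | ~c | d) & ~c & ~~a) | ~a   — De Morgan
⇔ ((~(~d | ~c) | ~c | d) & ~c & ~~a) | ~a   — double negation
⇔ (((~~d & ~~c) | ~c | d) & ~c & ~~a) | ~a   — De Morgan
⇔ (((d & ~~c) | ~c | d) & ~c & ~~a) | ~a   — double negation
⇔ (((d & c) | ~c | d) & ~c & ~~a) | ~a   — double negation
⇔ (((d & c) | ~c | d) & ~c & a) | ~a   — double negation
⇔ (d | ~c | d | ~a) & (c | ~c | d | ~a) & (~c | ~a) & (a | ~a)   — distribute | over &
⇔ ~c | ~a   — simplify

~c | ~a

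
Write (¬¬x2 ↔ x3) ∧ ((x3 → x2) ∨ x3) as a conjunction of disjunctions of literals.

(¬x2 ∨ x3) ∧ (¬x3 ∨ x2)

(¬¬x2 ↔ x3) ∧ ((x3 → x2) ∨ x3)
≡ (¬¬x2 → x3) ∧ (x3 → ¬¬x2) ∧ ((x3 → x2) ∨ x3)
≡ (¬¬¬x2 ∨ x3) ∧ (x3 → ¬¬x2) ∧ ((x3 → x2) ∨ x3)
≡ (¬¬¬x2 ∨ x3) ∧ (¬x3 ∨ ¬¬x2) ∧ ((x3 → x2) ∨ x3)
≡ (¬¬¬x2 ∨ x3) ∧ (¬x3 ∨ ¬¬x2) ∧ (¬x3 ∨ x2 ∨ x3)
≡ (¬x2 ∨ x3) ∧ (¬x3 ∨ ¬¬x2) ∧ (¬x3 ∨ x2 ∨ x3)
≡ (¬x2 ∨ x3) ∧ (¬x3 ∨ x2) ∧ (¬x3 ∨ x2 ∨ x3)
≡ (¬x2 ∨ x3) ∧ (¬x3 ∨ x2)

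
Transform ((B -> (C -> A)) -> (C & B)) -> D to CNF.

~C | ~B | D

((B -> (C -> A)) -> (C & B)) -> D
⇔ ~((B -> (C -> A)) -> (C & B)) | D   — eliminate ->
⇔ ~(~(B -> (C -> A)) | (C & B)) | D   — eliminate ->
⇔ ~(~(~B | (C -> A)) | (C & B)) | D   — eliminate ->
⇔ ~(~(~B | ~C | A) | (C & B)) | D   — eliminate ->
⇔ (~~(~B | ~C | A) & ~(C & B)) | D   — De Morgan
⇔ ((~B | ~C | A) & ~(C & B)) | D   — double negation
⇔ ((~B | ~C | A) & (~C | ~B)) | D   — De Morgan
⇔ (~B | ~C | A | D) & (~C | ~B | D)   — distribute | over &
⇔ ~C | ~B | D   — simplify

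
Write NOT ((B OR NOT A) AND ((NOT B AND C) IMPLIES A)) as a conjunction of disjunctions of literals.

NOT ((B OR NOT A) AND ((NOT B AND C) IMPLIES A))
⇔ NOT ((B OR NOT A) AND (NOT (NOT B AND C) OR A))   [eliminate IMPLIES]
⇔ NOT (B OR NOT A) OR NOT (NOT (NOT B AND C) OR A)   [De Morgan]
⇔ (NOT B AND NOT NOT A) OR NOT (NOT (NOT B AND C) OR A)   [De Morgan]
⇔ (NOT B AND A) OR NOT (NOT (NOT B AND C) OR A)   [double negation]
⇔ (NOT B AND A) OR (NOT NOT (NOT B AND C) AND NOT A)   [De Morgan]
⇔ (NOT B AND A) OR (NOT B AND C AND NOT A)   [double negation]
⇔ (NOT B OR NOT B) AND (NOT B OR C) AND (NOT B OR NOT A) AND (A OR NOT B) AND (A OR C) AND (A OR NOT A)   [distribute OR over AND]
⇔ NOT B AND (A OR C)   [simplify]

NOT B AND (A OR C)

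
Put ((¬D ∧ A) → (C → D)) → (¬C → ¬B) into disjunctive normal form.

((¬D ∧ A) → (C → D)) → (¬C → ¬B)
≡ ¬((¬D ∧ A) → (C → D)) ∨ (¬C → ¬B)   — eliminate →
≡ ¬(¬(¬D ∧ A) ∨ (C → D)) ∨ (¬C → ¬B)   — eliminate →
≡ ¬(¬(¬D ∧ A) ∨ ¬C ∨ D) ∨ (¬C → ¬B)   — eliminate →
≡ ¬(¬(¬D ∧ A) ∨ ¬C ∨ D) ∨ ¬¬C ∨ ¬B   — eliminate →
≡ (¬¬(¬D ∧ A) ∧ ¬¬C ∧ ¬D) ∨ ¬¬C ∨ ¬B   — De Morgan
≡ (¬D ∧ A ∧ ¬¬C ∧ ¬D) ∨ ¬¬C ∨ ¬B   — double negation
≡ (¬D ∧ A ∧ C ∧ ¬D) ∨ ¬¬C ∨ ¬B   — double negation
≡ (¬D ∧ A ∧ C ∧ ¬D) ∨ C ∨ ¬B   — double negation
≡ C ∨ ¬B   — simplify

C ∨ ¬B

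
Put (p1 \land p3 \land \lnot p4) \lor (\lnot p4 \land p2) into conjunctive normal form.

(p1 \lor p2) \land (p3 \lor p2) \land \lnot p4

(p1 \land p3 \land \lnot p4) \lor (\lnot p4 \land p2)
= (p1 \lor \lnot p4) \land (p1 \lor p2) \land (p3 \lor \lnot p4) \land (p3 \lor p2) \land (\lnot p4 \lor \lnot p4) \land (\lnot p4 \lor p2)   [distribute \lor over \land]
= (p1 \lor p2) \land (p3 \lor p2) \land \lnot p4   [simplify]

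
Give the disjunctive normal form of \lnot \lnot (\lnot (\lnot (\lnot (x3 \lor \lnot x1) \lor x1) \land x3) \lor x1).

x1 \lor \lnot x3

\lnot \lnot (\lnot (\lnot (\lnot (x3 \lor \lnot x1) \lor x1) \land x3) \lor x1)
≡ \lnot (\lnot (\lnot (x3 \lor \lnot x1) \lor x1) \land x3) \lor x1   [double negation]
≡ \lnot \lnot (\lnot (x3 \lor \lnot x1) \lor x1) \lor \lnot x3 \lor x1   [De Morgan]
≡ \lnot (x3 \lor \lnot x1) \lor x1 \lor \lnot x3 \lor x1   [double negation]
≡ (\lnot x3 \land \lnot \lnot x1) \lor x1 \lor \lnot x3 \lor x1   [De Morgan]
≡ (\lnot x3 \land x1) \lor x1 \lor \lnot x3 \lor x1   [double negation]
≡ x1 \lor \lnot x3   [simplify]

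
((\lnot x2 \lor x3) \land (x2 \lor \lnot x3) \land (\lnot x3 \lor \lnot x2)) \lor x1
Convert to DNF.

(\lnot x2 \land \lnot x3) \lor x1

((\lnot x2 \lor x3) \land (x2 \lor \lnot x3) \land (\lnot x3 \lor \lnot x2)) \lor x1
≡ (\lnot x2 \land x2 \land \lnot x3) \lor (\lnot x2 \land x2 \land \lnot x2) \lor (\lnot x2 \land \lnot x3 \land \lnot x3) \lor (\lnot x2 \land \lnot x3 \land \lnot x2) \lor (x3 \land x2 \land \lnot x3) \lor (x3 \land x2 \land \lnot x2) \lor (x3 \land \lnot x3 \land \lnot x3) \lor (x3 \land \lnot x3 \land \lnot x2) \lor x1   (distribute \land over \lor)
≡ (\lnot x2 \land \lnot x3) \lor x1   (simplify)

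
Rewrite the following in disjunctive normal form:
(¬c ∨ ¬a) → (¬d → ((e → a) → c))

(¬c ∨ ¬a) → (¬d → ((e → a) → c))
⇔ ¬(¬c ∨ ¬a) ∨ (¬d → ((e → a) → c))   (eliminate →)
⇔ ¬(¬c ∨ ¬a) ∨ ¬¬d ∨ ((e → a) → c)   (eliminate →)
⇔ ¬(¬c ∨ ¬a) ∨ ¬¬d ∨ ¬(e → a) ∨ c   (eliminate →)
⇔ ¬(¬c ∨ ¬a) ∨ ¬¬d ∨ ¬(¬e ∨ a) ∨ c   (eliminate →)
⇔ (¬¬c ∧ ¬¬a) ∨ ¬¬d ∨ ¬(¬e ∨ a) ∨ c   (De Morgan)
⇔ (c ∧ ¬¬a) ∨ ¬¬d ∨ ¬(¬e ∨ a) ∨ c   (double negation)
⇔ (c ∧ a) ∨ ¬¬d ∨ ¬(¬e ∨ a) ∨ c   (double negation)
⇔ (c ∧ a) ∨ d ∨ ¬(¬e ∨ a) ∨ c   (double negation)
⇔ (c ∧ a) ∨ d ∨ (¬¬e ∧ ¬a) ∨ c   (De Morgan)
⇔ (c ∧ a) ∨ d ∨ (e ∧ ¬a) ∨ c   (double negation)
⇔ d ∨ (e ∧ ¬a) ∨ c   (simplify)

d ∨ (e ∧ ¬a) ∨ c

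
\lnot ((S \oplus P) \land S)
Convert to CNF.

\lnot S \lor P

\lnot ((S \oplus P) \land S)
= \lnot ((S \lor P) \land \lnot (S \land P) \land S)   — expand \oplus
= \lnot (S \lor P) \lor \lnot \lnot (S \land P) \lor \lnot S   — De Morgan
= (\lnot S \land \lnot P) \lor \lnot \lnot (S \land P) \lor \lnot S   — De Morgan
= (\lnot S \land \lnot P) \lor (S \land P) \lor \lnot S   — double negation
= (\lnot S \lor S \lor \lnot S) \land (\lnot S \lor P \lor \lnot S) \land (\lnot P \lor S \lor \lnot S) \land (\lnot P \lor P \lor \lnot S)   — distribute \lor over \land
= \lnot S \lor P   — simplify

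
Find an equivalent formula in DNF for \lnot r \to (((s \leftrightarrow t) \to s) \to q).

\lnot r \to (((s \leftrightarrow t) \to s) \to q)
= \lnot \lnot r \lor (((s \leftrightarrow t) \to s) \to q)   (eliminate \to)
= \lnot \lnot r \lor \lnot ((s \leftrightarrow t) \to s) \lor q   (eliminate \to)
= \lnot \lnot r \lor \lnot (\lnot (s \leftrightarrow t) \lor s) \lor q   (eliminate \to)
= \lnot \lnot r \lor \lnot (\lnot ((s \to t) \land (t \to s)) \lor s) \lor q   (eliminate \leftrightarrow)
= \lnot \lnot r \lor \lnot (\lnot ((\lnot s \lor t) \land (t \to s)) \lor s) \lor q   (eliminate \to)
= \lnot \lnot r \lor \lnot (\lnot ((\lnot s \lor t) \land (\lnot t \lor s)) \lor s) \lor q   (eliminate \to)
= r \lor \lnot (\lnot ((\lnot s \lor t) \land (\lnot t \lor s)) \lor s) \lor q   (double negation)
= r \lor (\lnot \lnot ((\lnot s \lor t) \land (\lnot t \lor s)) \land \lnot s) \lor q   (De Morgan)
= r \lor ((\lnot s \lor t) \land (\lnot t \lor s) \land \lnot s) \lor q   (double negation)
= r \lor (\lnot s \land \lnot t \land \lnot s) \lor (\lnot s \land s \land \lnot s) \lor (t \land \lnot t \land \lnot s) \lor (t \land s \land \lnot s) \lor q   (distribute \land over \lor)
= r \lor (\lnot s \land \lnot t) \lor q   (simplify)

r \lor (\lnot s \land \lnot t) \lor q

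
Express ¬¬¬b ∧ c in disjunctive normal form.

¬b ∧ c

¬¬¬b ∧ c
≡ ¬b ∧ c   [double negation]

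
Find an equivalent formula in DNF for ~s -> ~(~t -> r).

~s -> ~(~t -> r)
≡ ~~s | ~(~t -> r)   [eliminate ->]
≡ ~~s | ~(~~t | r)   [eliminate ->]
≡ s | ~(~~t | r)   [double negation]
≡ s | (~~~t & ~r)   [De Morgan]
≡ s | (~t & ~r)   [double negation]

s | (~t & ~r)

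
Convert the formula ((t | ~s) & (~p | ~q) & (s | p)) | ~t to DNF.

(t & ~p & s) | (t & ~q & s) | (t & ~q & p) | (~s & ~q & p) | ~t

((t | ~s) & (~p | ~q) & (s | p)) | ~t
≡ (t & ~p & s) | (t & ~p & p) | (t & ~q & s) | (t & ~q & p) | (~s & ~p & s) | (~s & ~p & p) | (~s & ~q & s) | (~s & ~q & p) | ~t   (distribute & over |)
≡ (t & ~p & s) | (t & ~q & s) | (t & ~q & p) | (~s & ~q & p) | ~t   (simplify)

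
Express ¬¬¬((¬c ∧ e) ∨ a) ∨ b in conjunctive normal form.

(c ∨ ¬e ∨ b) ∧ (¬a ∨ b)

¬¬¬((¬c ∧ e) ∨ a) ∨ b
≡ ¬((¬c ∧ e) ∨ a) ∨ b   [double negation]
≡ (¬(¬c ∧ e) ∧ ¬a) ∨ b   [De Morgan]
≡ ((¬¬c ∨ ¬e) ∧ ¬a) ∨ b   [De Morgan]
≡ ((c ∨ ¬e) ∧ ¬a) ∨ b   [double negation]
≡ (c ∨ ¬e ∨ b) ∧ (¬a ∨ b)   [distribute ∨ over ∧]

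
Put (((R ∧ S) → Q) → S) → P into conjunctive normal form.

(((R ∧ S) → Q) → S) → P
= ¬(((R ∧ S) → Q) → S) ∨ P   [eliminate →]
= ¬(¬((R ∧ S) → Q) ∨ S) ∨ P   [eliminate →]
= ¬(¬(¬(R ∧ S) ∨ Q) ∨ S) ∨ P   [eliminate →]
= (¬¬(¬(R ∧ S) ∨ Q) ∧ ¬S) ∨ P   [De Morgan]
= ((¬(R ∧ S) ∨ Q) ∧ ¬S) ∨ P   [double negation]
= ((¬R ∨ ¬S ∨ Q) ∧ ¬S) ∨ P   [De Morgan]
= (¬R ∨ ¬S ∨ Q ∨ P) ∧ (¬S ∨ P)   [distribute ∨ over ∧]
= ¬S ∨ P   [simplify]

¬S ∨ P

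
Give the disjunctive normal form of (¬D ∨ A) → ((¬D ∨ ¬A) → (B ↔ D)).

(¬D ∨ A) → ((¬D ∨ ¬A) → (B ↔ D))
⇔ ¬(¬D ∨ A) ∨ ((¬D ∨ ¬A) → (B ↔ D))   (eliminate →)
⇔ ¬(¬D ∨ A) ∨ ¬(¬D ∨ ¬A) ∨ (B ↔ D)   (eliminate →)
⇔ ¬(¬D ∨ A) ∨ ¬(¬D ∨ ¬A) ∨ ((B → D) ∧ (D → B))   (eliminate ↔)
⇔ ¬(¬D ∨ A) ∨ ¬(¬D ∨ ¬A) ∨ ((¬B ∨ D) ∧ (D → B))   (eliminate →)
⇔ ¬(¬D ∨ A) ∨ ¬(¬D ∨ ¬A) ∨ ((¬B ∨ D) ∧ (¬D ∨ B))   (eliminate →)
⇔ (¬¬D ∧ ¬A) ∨ ¬(¬D ∨ ¬A) ∨ ((¬B ∨ D) ∧ (¬D ∨ B))   (De Morgan)
⇔ (D ∧ ¬A) ∨ ¬(¬D ∨ ¬A) ∨ ((¬B ∨ D) ∧ (¬D ∨ B))   (double negation)
⇔ (D ∧ ¬A) ∨ (¬¬D ∧ ¬¬A) ∨ ((¬B ∨ D) ∧ (¬D ∨ B))   (De Morgan)
⇔ (D ∧ ¬A) ∨ (D ∧ ¬¬A) ∨ ((¬B ∨ D) ∧ (¬D ∨ B))   (double negation)
⇔ (D ∧ ¬A) ∨ (D ∧ A) ∨ ((¬B ∨ D) ∧ (¬D ∨ B))   (double negation)
⇔ (D ∧ ¬A) ∨ (D ∧ A) ∨ (¬B ∧ ¬D) ∨ (¬B ∧ B) ∨ (D ∧ ¬D) ∨ (D ∧ B)   (distribute ∧ over ∨)
⇔ (D ∧ ¬A) ∨ (D ∧ A) ∨ (¬B ∧ ¬D) ∨ (D ∧ B)   (simplify)

(D ∧ ¬A) ∨ (D ∧ A) ∨ (¬B ∧ ¬D) ∨ (D ∧ B)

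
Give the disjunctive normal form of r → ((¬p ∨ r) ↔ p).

¬r ∨ (p ∧ r)

r → ((¬p ∨ r) ↔ p)
⇔ ¬r ∨ ((¬p ∨ r) ↔ p)   — eliminate →
⇔ ¬r ∨ (((¬p ∨ r) → p) ∧ (p → (¬p ∨ r)))   — eliminate ↔
⇔ ¬r ∨ ((¬(¬p ∨ r) ∨ p) ∧ (p → (¬p ∨ r)))   — eliminate →
⇔ ¬r ∨ ((¬(¬p ∨ r) ∨ p) ∧ (¬p ∨ ¬p ∨ r))   — eliminate →
⇔ ¬r ∨ (((¬¬p ∧ ¬r) ∨ p) ∧ (¬p ∨ ¬p ∨ r))   — De Morgan
⇔ ¬r ∨ (((p ∧ ¬r) ∨ p) ∧ (¬p ∨ ¬p ∨ r))   — double negation
⇔ ¬r ∨ (p ∧ ¬r ∧ ¬p) ∨ (p ∧ ¬r ∧ ¬p) ∨ (p ∧ ¬r ∧ r) ∨ (p ∧ ¬p) ∨ (p ∧ ¬p) ∨ (p ∧ r)   — distribute ∧ over ∨
⇔ ¬r ∨ (p ∧ r)   — simplify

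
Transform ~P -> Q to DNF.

P | Q

~P -> Q
≡ ~~P | Q   — eliminate ->
≡ P | Q   — double negation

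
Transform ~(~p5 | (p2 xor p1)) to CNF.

p5 & (~p2 | p1) & (~p1 | p2)

~(~p5 | (p2 xor p1))
⇔ ~(~p5 | ((p2 | p1) & ~(p2 & p1)))   [expand xor]
⇔ ~~p5 & ~((p2 | p1) & ~(p2 & p1))   [De Morgan]
⇔ p5 & ~((p2 | p1) & ~(p2 & p1))   [double negation]
⇔ p5 & (~(p2 | p1) | ~~(p2 & p1))   [De Morgan]
⇔ p5 & ((~p2 & ~p1) | ~~(p2 & p1))   [De Morgan]
⇔ p5 & ((~p2 & ~p1) | (p2 & p1))   [double negation]
⇔ p5 & (~p2 | p2) & (~p2 | p1) & (~p1 | p2) & (~p1 | p1)   [distribute | over &]
⇔ p5 & (~p2 | p1) & (~p1 | p2)   [simplify]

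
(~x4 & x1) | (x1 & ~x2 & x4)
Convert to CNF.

(~x4 | ~x2) & x1

(~x4 & x1) | (x1 & ~x2 & x4)
≡ (~x4 | x1) & (~x4 | ~x2) & (~x4 | x4) & (x1 | x1) & (x1 | ~x2) & (x1 | x4)   [distribute | over &]
≡ (~x4 | ~x2) & x1   [simplify]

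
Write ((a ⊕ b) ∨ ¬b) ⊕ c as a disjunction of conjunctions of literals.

((a ⊕ b) ∨ ¬b) ⊕ c
≡ (((a ⊕ b) ∨ ¬b) ∧ ¬c) ∨ (¬((a ⊕ b) ∨ ¬b) ∧ c)   (expand ⊕)
≡ (((a ∧ ¬b) ∨ (¬a ∧ b) ∨ ¬b) ∧ ¬c) ∨ (¬((a ⊕ b) ∨ ¬b) ∧ c)   (expand ⊕)
≡ (((a ∧ ¬b) ∨ (¬a ∧ b) ∨ ¬b) ∧ ¬c) ∨ (¬((a ∧ ¬b) ∨ (¬a ∧ b) ∨ ¬b) ∧ c)   (expand ⊕)
≡ (((a ∧ ¬b) ∨ (¬a ∧ b) ∨ ¬b) ∧ ¬c) ∨ (¬(a ∧ ¬b) ∧ ¬(¬a ∧ b) ∧ ¬¬b ∧ c)   (De Morgan)
≡ (((a ∧ ¬b) ∨ (¬a ∧ b) ∨ ¬b) ∧ ¬c) ∨ ((¬a ∨ ¬¬b) ∧ ¬(¬a ∧ b) ∧ ¬¬b ∧ c)   (De Morgan)
≡ (((a ∧ ¬b) ∨ (¬a ∧ b) ∨ ¬b) ∧ ¬c) ∨ ((¬a ∨ b) ∧ ¬(¬a ∧ b) ∧ ¬¬b ∧ c)   (double negation)
≡ (((a ∧ ¬b) ∨ (¬a ∧ b) ∨ ¬b) ∧ ¬c) ∨ ((¬a ∨ b) ∧ (¬¬a ∨ ¬b) ∧ ¬¬b ∧ c)   (De Morgan)
≡ (((a ∧ ¬b) ∨ (¬a ∧ b) ∨ ¬b) ∧ ¬c) ∨ ((¬a ∨ b) ∧ (a ∨ ¬b) ∧ ¬¬b ∧ c)   (double negation)
≡ (((a ∧ ¬b) ∨ (¬a ∧ b) ∨ ¬b) ∧ ¬c) ∨ ((¬a ∨ b) ∧ (a ∨ ¬b) ∧ b ∧ c)   (double negation)
≡ (a ∧ ¬b ∧ ¬c) ∨ (¬a ∧ b ∧ ¬c) ∨ (¬b ∧ ¬c) ∨ (¬a ∧ a ∧ b ∧ c) ∨ (¬a ∧ ¬b ∧ b ∧ c) ∨ (b ∧ a ∧ b ∧ c) ∨ (b ∧ ¬b ∧ b ∧ c)   (distribute ∧ over ∨)
≡ (¬a ∧ b ∧ ¬c) ∨ (¬b ∧ ¬c) ∨ (b ∧ a ∧ c)   (simplify)

(¬a ∧ b ∧ ¬c) ∨ (¬b ∧ ¬c) ∨ (b ∧ a ∧ c)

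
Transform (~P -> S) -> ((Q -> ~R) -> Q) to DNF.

(~P & ~S) | Q

(~P -> S) -> ((Q -> ~R) -> Q)
≡ ~(~P -> S) | ((Q -> ~R) -> Q)   [eliminate ->]
≡ ~(~~P | S) | ((Q -> ~R) -> Q)   [eliminate ->]
≡ ~(~~P | S) | ~(Q -> ~R) | Q   [eliminate ->]
≡ ~(~~P | S) | ~(~Q | ~R) | Q   [eliminate ->]
≡ (~~~P & ~S) | ~(~Q | ~R) | Q   [De Morgan]
≡ (~P & ~S) | ~(~Q | ~R) | Q   [double negation]
≡ (~P & ~S) | (~~Q & ~~R) | Q   [De Morgan]
≡ (~P & ~S) | (Q & ~~R) | Q   [double negation]
≡ (~P & ~S) | (Q & R) | Q   [double negation]
≡ (~P & ~S) | Q   [simplify]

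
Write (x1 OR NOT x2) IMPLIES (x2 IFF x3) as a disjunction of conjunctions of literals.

(x1 OR NOT x2) IMPLIES (x2 IFF x3)
= NOT (x1 OR NOT x2) OR (x2 IFF x3)   [eliminate IMPLIES]
= NOT (x1 OR NOT x2) OR ((x2 IMPLIES x3) AND (x3 IMPLIES x2))   [eliminate IFF]
= NOT (x1 OR NOT x2) OR ((NOT x2 OR x3) AND (x3 IMPLIES x2))   [eliminate IMPLIES]
= NOT (x1 OR NOT x2) OR ((NOT x2 OR x3) AND (NOT x3 OR x2))   [eliminate IMPLIES]
= (NOT x1 AND NOT NOT x2) OR ((NOT x2 OR x3) AND (NOT x3 OR x2))   [De Morgan]
= (NOT x1 AND x2) OR ((NOT x2 OR x3) AND (NOT x3 OR x2))   [double negation]
= (NOT x1 AND x2) OR (NOT x2 AND NOT x3) OR (NOT x2 AND x2) OR (x3 AND NOT x3) OR (x3 AND x2)   [distribute AND over OR]
= (NOT x1 AND x2) OR (NOT x2 AND NOT x3) OR (x3 AND x2)   [simplify]

(NOT x1 AND x2) OR (NOT x2 AND NOT x3) OR (x3 AND x2)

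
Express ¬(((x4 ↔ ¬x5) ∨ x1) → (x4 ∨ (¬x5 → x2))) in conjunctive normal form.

(x5 ∨ x4 ∨ x1) ∧ ¬x4 ∧ ¬x5 ∧ ¬x2

¬(((x4 ↔ ¬x5) ∨ x1) → (x4 ∨ (¬x5 → x2)))
≡ ¬(¬((x4 ↔ ¬x5) ∨ x1) ∨ x4 ∨ (¬x5 → x2))   [eliminate →]
≡ ¬(¬(((x4 → ¬x5) ∧ (¬x5 → x4)) ∨ x1) ∨ x4 ∨ (¬x5 → x2))   [eliminate ↔]
≡ ¬(¬(((¬x4 ∨ ¬x5) ∧ (¬x5 → x4)) ∨ x1) ∨ x4 ∨ (¬x5 → x2))   [eliminate →]
≡ ¬(¬(((¬x4 ∨ ¬x5) ∧ (¬¬x5 ∨ x4)) ∨ x1) ∨ x4 ∨ (¬x5 → x2))   [eliminate →]
≡ ¬(¬(((¬x4 ∨ ¬x5) ∧ (¬¬x5 ∨ x4)) ∨ x1) ∨ x4 ∨ ¬¬x5 ∨ x2)   [eliminate →]
≡ ¬¬(((¬x4 ∨ ¬x5) ∧ (¬¬x5 ∨ x4)) ∨ x1) ∧ ¬x4 ∧ ¬¬¬x5 ∧ ¬x2   [De Morgan]
≡ (((¬x4 ∨ ¬x5) ∧ (¬¬x5 ∨ x4)) ∨ x1) ∧ ¬x4 ∧ ¬¬¬x5 ∧ ¬x2   [double negation]
≡ (((¬x4 ∨ ¬x5) ∧ (x5 ∨ x4)) ∨ x1) ∧ ¬x4 ∧ ¬¬¬x5 ∧ ¬x2   [double negation]
≡ (((¬x4 ∨ ¬x5) ∧ (x5 ∨ x4)) ∨ x1) ∧ ¬x4 ∧ ¬x5 ∧ ¬x2   [double negation]
≡ (¬x4 ∨ ¬x5 ∨ x1) ∧ (x5 ∨ x4 ∨ x1) ∧ ¬x4 ∧ ¬x5 ∧ ¬x2   [distribute ∨ over ∧]
≡ (x5 ∨ x4 ∨ x1) ∧ ¬x4 ∧ ¬x5 ∧ ¬x2   [simplify]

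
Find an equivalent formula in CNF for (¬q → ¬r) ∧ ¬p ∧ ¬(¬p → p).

(¬q → ¬r) ∧ ¬p ∧ ¬(¬p → p)
≡ (¬¬q ∨ ¬r) ∧ ¬p ∧ ¬(¬p → p)   [eliminate →]
≡ (¬¬q ∨ ¬r) ∧ ¬p ∧ ¬(¬¬p ∨ p)   [eliminate →]
≡ (q ∨ ¬r) ∧ ¬p ∧ ¬(¬¬p ∨ p)   [double negation]
≡ (q ∨ ¬r) ∧ ¬p ∧ ¬¬¬p ∧ ¬p   [De Morgan]
≡ (q ∨ ¬r) ∧ ¬p ∧ ¬p ∧ ¬p   [double negation]
≡ (q ∨ ¬r) ∧ ¬p   [simplify]

(q ∨ ¬r) ∧ ¬p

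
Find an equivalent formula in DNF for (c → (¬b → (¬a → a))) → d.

(c → (¬b → (¬a → a))) → d
= ¬(c → (¬b → (¬a → a))) ∨ d   [eliminate →]
= ¬(¬c ∨ (¬b → (¬a → a))) ∨ d   [eliminate →]
= ¬(¬c ∨ ¬¬b ∨ (¬a → a)) ∨ d   [eliminate →]
= ¬(¬c ∨ ¬¬b ∨ ¬¬a ∨ a) ∨ d   [eliminate →]
= (¬¬c ∧ ¬¬¬b ∧ ¬¬¬a ∧ ¬a) ∨ d   [De Morgan]
= (c ∧ ¬¬¬b ∧ ¬¬¬a ∧ ¬a) ∨ d   [double negation]
= (c ∧ ¬b ∧ ¬¬¬a ∧ ¬a) ∨ d   [double negation]
= (c ∧ ¬b ∧ ¬a ∧ ¬a) ∨ d   [double negation]
= (c ∧ ¬b ∧ ¬a) ∨ d   [simplify]

(c ∧ ¬b ∧ ¬a) ∨ d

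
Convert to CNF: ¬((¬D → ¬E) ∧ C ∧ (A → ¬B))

¬((¬D → ¬E) ∧ C ∧ (A → ¬B))
⇔ ¬((¬¬D ∨ ¬E) ∧ C ∧ (A → ¬B))   [eliminate →]
⇔ ¬((¬¬D ∨ ¬E) ∧ C ∧ (¬A ∨ ¬B))   [eliminate →]
⇔ ¬(¬¬D ∨ ¬E) ∨ ¬C ∨ ¬(¬A ∨ ¬B)   [De Morgan]
⇔ ¬¬¬D ∧ ¬¬E ∨ ¬C ∨ ¬(¬A ∨ ¬B)   [De Morgan]
⇔ ¬D ∧ ¬¬E ∨ ¬C ∨ ¬(¬A ∨ ¬B)   [double negation]
⇔ ¬D ∧ E ∨ ¬C ∨ ¬(¬A ∨ ¬B)   [double negation]
⇔ ¬D ∧ E ∨ ¬C ∨ ¬¬A ∧ ¬¬B   [De Morgan]
⇔ ¬D ∧ E ∨ ¬C ∨ A ∧ ¬¬B   [double negation]
⇔ ¬D ∧ E ∨ ¬C ∨ A ∧ B   [double negation]
⇔ (¬D ∨ ¬C ∨ A) ∧ (¬D ∨ ¬C ∨ B) ∧ (E ∨ ¬C ∨ A) ∧ (E ∨ ¬C ∨ B)   [distribute ∨ over ∧]

(¬D ∨ ¬C ∨ A) ∧ (¬D ∨ ¬C ∨ B) ∧ (E ∨ ¬C ∨ A) ∧ (E ∨ ¬C ∨ B)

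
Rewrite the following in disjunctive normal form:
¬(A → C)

A ∧ ¬C

¬(A → C)
= ¬(¬A ∨ C)   [eliminate →]
= ¬¬A ∧ ¬C   [De Morgan]
= A ∧ ¬C   [double negation]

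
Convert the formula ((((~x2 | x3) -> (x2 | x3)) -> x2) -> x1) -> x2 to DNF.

((((~x2 | x3) -> (x2 | x3)) -> x2) -> x1) -> x2
≡ ~((((~x2 | x3) -> (x2 | x3)) -> x2) -> x1) | x2   — eliminate ->
≡ ~(~(((~x2 | x3) -> (x2 | x3)) -> x2) | x1) | x2   — eliminate ->
≡ ~(~(~((~x2 | x3) -> (x2 | x3)) | x2) | x1) | x2   — eliminate ->
≡ ~(~(~(~(~x2 | x3) | x2 | x3) | x2) | x1) | x2   — eliminate ->
≡ (~~(~(~(~x2 | x3) | x2 | x3) | x2) & ~x1) | x2   — De Morgan
≡ ((~(~(~x2 | x3) | x2 | x3) | x2) & ~x1) | x2   — double negation
≡ (((~~(~x2 | x3) & ~x2 & ~x3) | x2) & ~x1) | x2   — De Morgan
≡ ((((~x2 | x3) & ~x2 & ~x3) | x2) & ~x1) | x2   — double negation
≡ (~x2 & ~x2 & ~x3 & ~x1) | (x3 & ~x2 & ~x3 & ~x1) | (x2 & ~x1) | x2   — distribute & over |
≡ (~x2 & ~x3 & ~x1) | x2   — simplify

(~x2 & ~x3 & ~x1) | x2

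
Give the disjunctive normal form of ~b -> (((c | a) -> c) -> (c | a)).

b | c | a

~b -> (((c | a) -> c) -> (c | a))
⇔ ~~b | (((c | a) -> c) -> (c | a))   (eliminate ->)
⇔ ~~b | ~((c | a) -> c) | c | a   (eliminate ->)
⇔ ~~b | ~(~(c | a) | c) | c | a   (eliminate ->)
⇔ b | ~(~(c | a) | c) | c | a   (double negation)
⇔ b | (~~(c | a) & ~c) | c | a   (De Morgan)
⇔ b | ((c | a) & ~c) | c | a   (double negation)
⇔ b | (c & ~c) | (a & ~c) | c | a   (distribute & over |)
⇔ b | c | a   (simplify)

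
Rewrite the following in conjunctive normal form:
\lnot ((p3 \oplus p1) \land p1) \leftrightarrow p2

(\lnot p3 \lor \lnot p1 \lor p2) \land (p1 \lor p2) \land (\lnot p2 \lor \lnot p1 \lor p3)

\lnot ((p3 \oplus p1) \land p1) \leftrightarrow p2
≡ (\lnot ((p3 \oplus p1) \land p1) \to p2) \land (p2 \to \lnot ((p3 \oplus p1) \land p1))   — eliminate \leftrightarrow
≡ (\lnot \lnot ((p3 \oplus p1) \land p1) \lor p2) \land (p2 \to \lnot ((p3 \oplus p1) \land p1))   — eliminate \to
≡ (\lnot \lnot ((p3 \lor p1) \land \lnot (p3 \land p1) \land p1) \lor p2) \land (p2 \to \lnot ((p3 \oplus p1) \land p1))   — expand \oplus
≡ (\lnot \lnot ((p3 \lor p1) \land \lnot (p3 \land p1) \land p1) \lor p2) \land (\lnot p2 \lor \lnot ((p3 \oplus p1) \land p1))   — eliminate \to
≡ (\lnot \lnot ((p3 \lor p1) \land \lnot (p3 \land p1) \land p1) \lor p2) \land (\lnot p2 \lor \lnot ((p3 \lor p1) \land \lnot (p3 \land p1) \land p1))   — expand \oplus
≡ (((p3 \lor p1) \land \lnot (p3 \land p1) \land p1) \lor p2) \land (\lnot p2 \lor \lnot ((p3 \lor p1) \land \lnot (p3 \land p1) \land p1))   — double negation
≡ (((p3 \lor p1) \land (\lnot p3 \lor \lnot p1) \land p1) \lor p2) \land (\lnot p2 \lor \lnot ((p3 \lor p1) \land \lnot (p3 \land p1) \land p1))   — De Morgan
≡ (((p3 \lor p1) \land (\lnot p3 \lor \lnot p1) \land p1) \lor p2) \land (\lnot p2 \lor \lnot (p3 \lor p1) \lor \lnot \lnot (p3 \land p1) \lor \lnot p1)   — De Morgan
≡ (((p3 \lor p1) \land (\lnot p3 \lor \lnot p1) \land p1) \lor p2) \land (\lnot p2 \lor (\lnot p3 \land \lnot p1) \lor \lnot \lnot (p3 \land p1) \lor \lnot p1)   — De Morgan
≡ (((p3 \lor p1) \land (\lnot p3 \lor \lnot p1) \land p1) \lor p2) \land (\lnot p2 \lor (\lnot p3 \land \lnot p1) \lor (p3 \land p1) \lor \lnot p1)   — double negation
≡ (p3 \lor p1 \lor p2) \land (\lnot p3 \lor \lnot p1 \lor p2) \land (p1 \lor p2) \land (\lnot p2 \lor \lnot p3 \lor p3 \lor \lnot p1) \land (\lnot p2 \lor \lnot p3 \lor p1 \lor \lnot p1) \land (\lnot p2 \lor \lnot p1 \lor p3 \lor \lnot p1) \land (\lnot p2 \lor \lnot p1 \lor p1 \lor \lnot p1)   — distribute \lor over \land
≡ (\lnot p3 \lor \lnot p1 \lor p2) \land (p1 \lor p2) \land (\lnot p2 \lor \lnot p1 \lor p3)   — simplify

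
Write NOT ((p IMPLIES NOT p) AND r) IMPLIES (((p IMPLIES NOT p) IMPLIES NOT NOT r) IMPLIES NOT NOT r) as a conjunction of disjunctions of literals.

NOT p OR r

NOT ((p IMPLIES NOT p) AND r) IMPLIES (((p IMPLIES NOT p) IMPLIES NOT NOT r) IMPLIES NOT NOT r)
≡ NOT NOT ((p IMPLIES NOT p) AND r) OR (((p IMPLIES NOT p) IMPLIES NOT NOT r) IMPLIES NOT NOT r)   — eliminate IMPLIES
≡ NOT NOT ((NOT p OR NOT p) AND r) OR (((p IMPLIES NOT p) IMPLIES NOT NOT r) IMPLIES NOT NOT r)   — eliminate IMPLIES
≡ NOT NOT ((NOT p OR NOT p) AND r) OR NOT ((p IMPLIES NOT p) IMPLIES NOT NOT r) OR NOT NOT r   — eliminate IMPLIES
≡ NOT NOT ((NOT p OR NOT p) AND r) OR NOT (NOT (p IMPLIES NOT p) OR NOT NOT r) OR NOT NOT r   — eliminate IMPLIES
≡ NOT NOT ((NOT p OR NOT p) AND r) OR NOT (NOT (NOT p OR NOT p) OR NOT NOT r) OR NOT NOT r   — eliminate IMPLIES
≡ ((NOT p OR NOT p) AND r) OR NOT (NOT (NOT p OR NOT p) OR NOT NOT r) OR NOT NOT r   — double negation
≡ ((NOT p OR NOT p) AND r) OR (NOT NOT (NOT p OR NOT p) AND NOT NOT NOT r) OR NOT NOT r   — De Morgan
≡ ((NOT p OR NOT p) AND r) OR ((NOT p OR NOT p) AND NOT NOT NOT r) OR NOT NOT r   — double negation
≡ ((NOT p OR NOT p) AND r) OR ((NOT p OR NOT p) AND NOT r) OR NOT NOT r   — double negation
≡ ((NOT p OR NOT p) AND r) OR ((NOT p OR NOT p) AND NOT r) OR r   — double negation
≡ (NOT p OR NOT p OR NOT p OR NOT p OR r) AND (NOT p OR NOT p OR NOT r OR r) AND (r OR NOT p OR NOT p OR r) AND (r OR NOT r OR r)   — distribute OR over AND
≡ NOT p OR r   — simplify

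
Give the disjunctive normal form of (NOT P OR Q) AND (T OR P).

(NOT P OR Q) AND (T OR P)
≡ (NOT P AND T) OR (NOT P AND P) OR (Q AND T) OR (Q AND P)   [distribute AND over OR]
≡ (NOT P AND T) OR (Q AND T) OR (Q AND P)   [simplify]

(NOT P AND T) OR (Q AND T) OR (Q AND P)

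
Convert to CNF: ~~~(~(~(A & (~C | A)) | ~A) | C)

~~~(~(~(A & (~C | A)) | ~A) | C)
= ~(~(~(A & (~C | A)) | ~A) | C)   (double negation)
= ~~(~(A & (~C | A)) | ~A) & ~C   (De Morgan)
= (~(A & (~C | A)) | ~A) & ~C   (double negation)
= (~A | ~(~C | A) | ~A) & ~C   (De Morgan)
= (~A | (~~C & ~A) | ~A) & ~C   (De Morgan)
= (~A | (C & ~A) | ~A) & ~C   (double negation)
= (~A | C | ~A) & (~A | ~A | ~A) & ~C   (distribute | over &)
= ~A & ~C   (simplify)

~A & ~C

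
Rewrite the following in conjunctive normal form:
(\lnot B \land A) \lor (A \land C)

(\lnot B \lor C) \land A

(\lnot B \land A) \lor (A \land C)
≡ (\lnot B \lor A) \land (\lnot B \lor C) \land (A \lor A) \land (A \lor C)   — distribute \lor over \land
≡ (\lnot B \lor C) \land A   — simplify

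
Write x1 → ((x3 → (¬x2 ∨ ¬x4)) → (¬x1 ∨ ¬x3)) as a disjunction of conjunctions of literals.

¬x1 ∨ (x3 ∧ x2 ∧ x4) ∨ ¬x3

x1 → ((x3 → (¬x2 ∨ ¬x4)) → (¬x1 ∨ ¬x3))
≡ ¬x1 ∨ ((x3 → (¬x2 ∨ ¬x4)) → (¬x1 ∨ ¬x3))   [eliminate →]
≡ ¬x1 ∨ ¬(x3 → (¬x2 ∨ ¬x4)) ∨ ¬x1 ∨ ¬x3   [eliminate →]
≡ ¬x1 ∨ ¬(¬x3 ∨ ¬x2 ∨ ¬x4) ∨ ¬x1 ∨ ¬x3   [eliminate →]
≡ ¬x1 ∨ (¬¬x3 ∧ ¬¬x2 ∧ ¬¬x4) ∨ ¬x1 ∨ ¬x3   [De Morgan]
≡ ¬x1 ∨ (x3 ∧ ¬¬x2 ∧ ¬¬x4) ∨ ¬x1 ∨ ¬x3   [double negation]
≡ ¬x1 ∨ (x3 ∧ x2 ∧ ¬¬x4) ∨ ¬x1 ∨ ¬x3   [double negation]
≡ ¬x1 ∨ (x3 ∧ x2 ∧ x4) ∨ ¬x1 ∨ ¬x3   [double negation]
≡ ¬x1 ∨ (x3 ∧ x2 ∧ x4) ∨ ¬x3   [simplify]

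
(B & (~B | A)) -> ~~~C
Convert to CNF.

(B & (~B | A)) -> ~~~C
≡ ~(B & (~B | A)) | ~~~C   [eliminate ->]
≡ ~B | ~(~B | A) | ~~~C   [De Morgan]
≡ ~B | (~~B & ~A) | ~~~C   [De Morgan]
≡ ~B | (B & ~A) | ~~~C   [double negation]
≡ ~B | (B & ~A) | ~C   [double negation]
≡ (~B | B | ~C) & (~B | ~A | ~C)   [distribute | over &]
≡ ~B | ~A | ~C   [simplify]

~B | ~A | ~C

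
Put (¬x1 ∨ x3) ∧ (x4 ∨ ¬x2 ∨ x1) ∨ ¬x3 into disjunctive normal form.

(¬x1 ∨ x3) ∧ (x4 ∨ ¬x2 ∨ x1) ∨ ¬x3
≡ ¬x1 ∧ x4 ∨ ¬x1 ∧ ¬x2 ∨ ¬x1 ∧ x1 ∨ x3 ∧ x4 ∨ x3 ∧ ¬x2 ∨ x3 ∧ x1 ∨ ¬x3   [distribute ∧ over ∨]
≡ ¬x1 ∧ x4 ∨ ¬x1 ∧ ¬x2 ∨ x3 ∧ x4 ∨ x3 ∧ ¬x2 ∨ x3 ∧ x1 ∨ ¬x3   [simplify]

¬x1 ∧ x4 ∨ ¬x1 ∧ ¬x2 ∨ x3 ∧ x4 ∨ x3 ∧ ¬x2 ∨ x3 ∧ x1 ∨ ¬x3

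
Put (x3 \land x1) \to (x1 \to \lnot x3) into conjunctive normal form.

(x3 \land x1) \to (x1 \to \lnot x3)
= \lnot (x3 \land x1) \lor (x1 \to \lnot x3)   (eliminate \to)
= \lnot (x3 \land x1) \lor \lnot x1 \lor \lnot x3   (eliminate \to)
= \lnot x3 \lor \lnot x1 \lor \lnot x1 \lor \lnot x3   (De Morgan)
= \lnot x3 \lor \lnot x1   (simplify)

\lnot x3 \lor \lnot x1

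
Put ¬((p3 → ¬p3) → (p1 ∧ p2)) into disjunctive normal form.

(¬p3 ∧ ¬p1) ∨ (¬p3 ∧ ¬p2)

¬((p3 → ¬p3) → (p1 ∧ p2))
≡ ¬(¬(p3 → ¬p3) ∨ (p1 ∧ p2))
≡ ¬(¬(¬p3 ∨ ¬p3) ∨ (p1 ∧ p2))
≡ ¬¬(¬p3 ∨ ¬p3) ∧ ¬(p1 ∧ p2)
≡ (¬p3 ∨ ¬p3) ∧ ¬(p1 ∧ p2)
≡ (¬p3 ∨ ¬p3) ∧ (¬p1 ∨ ¬p2)
≡ (¬p3 ∧ ¬p1) ∨ (¬p3 ∧ ¬p2) ∨ (¬p3 ∧ ¬p1) ∨ (¬p3 ∧ ¬p2)
≡ (¬p3 ∧ ¬p1) ∨ (¬p3 ∧ ¬p2)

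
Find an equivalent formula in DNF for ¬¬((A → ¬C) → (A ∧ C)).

¬¬((A → ¬C) → (A ∧ C))
≡ ¬¬(¬(A → ¬C) ∨ (A ∧ C))   [eliminate →]
≡ ¬¬(¬(¬A ∨ ¬C) ∨ (A ∧ C))   [eliminate →]
≡ ¬(¬A ∨ ¬C) ∨ (A ∧ C)   [double negation]
≡ (¬¬A ∧ ¬¬C) ∨ (A ∧ C)   [De Morgan]
≡ (A ∧ ¬¬C) ∨ (A ∧ C)   [double negation]
≡ (A ∧ C) ∨ (A ∧ C)   [double negation]
≡ A ∧ C   [simplify]

A ∧ C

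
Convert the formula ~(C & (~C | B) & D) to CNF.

~C | ~B | ~D

~(C & (~C | B) & D)
≡ ~C | ~(~C | B) | ~D   [De Morgan]
≡ ~C | (~~C & ~B) | ~D   [De Morgan]
≡ ~C | (C & ~B) | ~D   [double negation]
≡ (~C | C | ~D) & (~C | ~B | ~D)   [distribute | over &]
≡ ~C | ~B | ~D   [simplify]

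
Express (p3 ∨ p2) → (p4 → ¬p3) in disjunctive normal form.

(p3 ∨ p2) → (p4 → ¬p3)
⇔ ¬(p3 ∨ p2) ∨ (p4 → ¬p3)   [eliminate →]
⇔ ¬(p3 ∨ p2) ∨ ¬p4 ∨ ¬p3   [eliminate →]
⇔ (¬p3 ∧ ¬p2) ∨ ¬p4 ∨ ¬p3   [De Morgan]
⇔ ¬p4 ∨ ¬p3   [simplify]

¬p4 ∨ ¬p3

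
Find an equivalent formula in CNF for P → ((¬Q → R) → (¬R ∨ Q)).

¬P ∨ ¬R ∨ Q

P → ((¬Q → R) → (¬R ∨ Q))
⇔ ¬P ∨ ((¬Q → R) → (¬R ∨ Q))
⇔ ¬P ∨ ¬(¬Q → R) ∨ ¬R ∨ Q
⇔ ¬P ∨ ¬(¬¬Q ∨ R) ∨ ¬R ∨ Q
⇔ ¬P ∨ (¬¬¬Q ∧ ¬R) ∨ ¬R ∨ Q
⇔ ¬P ∨ (¬Q ∧ ¬R) ∨ ¬R ∨ Q
⇔ (¬P ∨ ¬Q ∨ ¬R ∨ Q) ∧ (¬P ∨ ¬R ∨ ¬R ∨ Q)
⇔ ¬P ∨ ¬R ∨ Q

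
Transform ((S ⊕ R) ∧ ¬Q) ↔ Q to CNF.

(¬S ∨ R ∨ Q) ∧ (¬R ∨ S ∨ Q) ∧ ¬Q

((S ⊕ R) ∧ ¬Q) ↔ Q
⇔ (((S ⊕ R) ∧ ¬Q) → Q) ∧ (Q → ((S ⊕ R) ∧ ¬Q))   (eliminate ↔)
⇔ (¬((S ⊕ R) ∧ ¬Q) ∨ Q) ∧ (Q → ((S ⊕ R) ∧ ¬Q))   (eliminate →)
⇔ (¬((S ∨ R) ∧ ¬(S ∧ R) ∧ ¬Q) ∨ Q) ∧ (Q → ((S ⊕ R) ∧ ¬Q))   (expand ⊕)
⇔ (¬((S ∨ R) ∧ ¬(S ∧ R) ∧ ¬Q) ∨ Q) ∧ (¬Q ∨ ((S ⊕ R) ∧ ¬Q))   (eliminate →)
⇔ (¬((S ∨ R) ∧ ¬(S ∧ R) ∧ ¬Q) ∨ Q) ∧ (¬Q ∨ ((S ∨ R) ∧ ¬(S ∧ R) ∧ ¬Q))   (expand ⊕)
⇔ (¬(S ∨ R) ∨ ¬¬(S ∧ R) ∨ ¬¬Q ∨ Q) ∧ (¬Q ∨ ((S ∨ R) ∧ ¬(S ∧ R) ∧ ¬Q))   (De Morgan)
⇔ ((¬S ∧ ¬R) ∨ ¬¬(S ∧ R) ∨ ¬¬Q ∨ Q) ∧ (¬Q ∨ ((S ∨ R) ∧ ¬(S ∧ R) ∧ ¬Q))   (De Morgan)
⇔ ((¬S ∧ ¬R) ∨ (S ∧ R) ∨ ¬¬Q ∨ Q) ∧ (¬Q ∨ ((S ∨ R) ∧ ¬(S ∧ R) ∧ ¬Q))   (double negation)
⇔ ((¬S ∧ ¬R) ∨ (S ∧ R) ∨ Q ∨ Q) ∧ (¬Q ∨ ((S ∨ R) ∧ ¬(S ∧ R) ∧ ¬Q))   (double negation)
⇔ ((¬S ∧ ¬R) ∨ (S ∧ R) ∨ Q ∨ Q) ∧ (¬Q ∨ ((S ∨ R) ∧ (¬S ∨ ¬R) ∧ ¬Q))   (De Morgan)
⇔ (¬S ∨ S ∨ Q ∨ Q) ∧ (¬S ∨ R ∨ Q ∨ Q) ∧ (¬R ∨ S ∨ Q ∨ Q) ∧ (¬R ∨ R ∨ Q ∨ Q) ∧ (¬Q ∨ S ∨ R) ∧ (¬Q ∨ ¬S ∨ ¬R) ∧ (¬Q ∨ ¬Q)   (distribute ∨ over ∧)
⇔ (¬S ∨ R ∨ Q) ∧ (¬R ∨ S ∨ Q) ∧ ¬Q   (simplify)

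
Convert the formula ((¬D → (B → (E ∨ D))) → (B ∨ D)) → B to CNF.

¬D ∨ B

((¬D → (B → (E ∨ D))) → (B ∨ D)) → B
≡ ¬((¬D → (B → (E ∨ D))) → (B ∨ D)) ∨ B   [eliminate →]
≡ ¬(¬(¬D → (B → (E ∨ D))) ∨ B ∨ D) ∨ B   [eliminate →]
≡ ¬(¬(¬¬D ∨ (B → (E ∨ D))) ∨ B ∨ D) ∨ B   [eliminate →]
≡ ¬(¬(¬¬D ∨ ¬B ∨ E ∨ D) ∨ B ∨ D) ∨ B   [eliminate →]
≡ (¬¬(¬¬D ∨ ¬B ∨ E ∨ D) ∧ ¬B ∧ ¬D) ∨ B   [De Morgan]
≡ ((¬¬D ∨ ¬B ∨ E ∨ D) ∧ ¬B ∧ ¬D) ∨ B   [double negation]
≡ ((D ∨ ¬B ∨ E ∨ D) ∧ ¬B ∧ ¬D) ∨ B   [double negation]
≡ (D ∨ ¬B ∨ E ∨ D ∨ B) ∧ (¬B ∨ B) ∧ (¬D ∨ B)   [distribute ∨ over ∧]
≡ ¬D ∨ B   [simplify]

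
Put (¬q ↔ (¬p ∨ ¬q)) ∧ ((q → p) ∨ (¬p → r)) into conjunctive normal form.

p ∨ ¬q

(¬q ↔ (¬p ∨ ¬q)) ∧ ((q → p) ∨ (¬p → r))
= (¬q → (¬p ∨ ¬q)) ∧ ((¬p ∨ ¬q) → ¬q) ∧ ((q → p) ∨ (¬p → r))   (eliminate ↔)
= (¬¬q ∨ ¬p ∨ ¬q) ∧ ((¬p ∨ ¬q) → ¬q) ∧ ((q → p) ∨ (¬p → r))   (eliminate →)
= (¬¬q ∨ ¬p ∨ ¬q) ∧ (¬(¬p ∨ ¬q) ∨ ¬q) ∧ ((q → p) ∨ (¬p → r))   (eliminate →)
= (¬¬q ∨ ¬p ∨ ¬q) ∧ (¬(¬p ∨ ¬q) ∨ ¬q) ∧ (¬q ∨ p ∨ (¬p → r))   (eliminate →)
= (¬¬q ∨ ¬p ∨ ¬q) ∧ (¬(¬p ∨ ¬q) ∨ ¬q) ∧ (¬q ∨ p ∨ ¬¬p ∨ r)   (eliminate →)
= (q ∨ ¬p ∨ ¬q) ∧ (¬(¬p ∨ ¬q) ∨ ¬q) ∧ (¬q ∨ p ∨ ¬¬p ∨ r)   (double negation)
= (q ∨ ¬p ∨ ¬q) ∧ ((¬¬p ∧ ¬¬q) ∨ ¬q) ∧ (¬q ∨ p ∨ ¬¬p ∨ r)   (De Morgan)
= (q ∨ ¬p ∨ ¬q) ∧ ((p ∧ ¬¬q) ∨ ¬q) ∧ (¬q ∨ p ∨ ¬¬p ∨ r)   (double negation)
= (q ∨ ¬p ∨ ¬q) ∧ ((p ∧ q) ∨ ¬q) ∧ (¬q ∨ p ∨ ¬¬p ∨ r)   (double negation)
= (q ∨ ¬p ∨ ¬q) ∧ ((p ∧ q) ∨ ¬q) ∧ (¬q ∨ p ∨ p ∨ r)   (double negation)
= (q ∨ ¬p ∨ ¬q) ∧ (p ∨ ¬q) ∧ (q ∨ ¬q) ∧ (¬q ∨ p ∨ p ∨ r)   (distribute ∨ over ∧)
= p ∨ ¬q   (simplify)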